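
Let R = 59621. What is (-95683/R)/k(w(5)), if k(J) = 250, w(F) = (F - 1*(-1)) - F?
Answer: -95683/14905250 ≈ -0.0064194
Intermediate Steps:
w(F) = 1 (w(F) = (F + 1) - F = (1 + F) - F = 1)
(-95683/R)/k(w(5)) = -95683/59621/250 = -95683*1/59621*(1/250) = -95683/59621*1/250 = -95683/14905250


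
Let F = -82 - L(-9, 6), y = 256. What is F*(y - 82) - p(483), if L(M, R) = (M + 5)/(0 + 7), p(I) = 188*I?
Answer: -734808/7 ≈ -1.0497e+5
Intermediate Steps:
L(M, R) = 5/7 + M/7 (L(M, R) = (5 + M)/7 = (5 + M)*(⅐) = 5/7 + M/7)
F = -570/7 (F = -82 - (5/7 + (⅐)*(-9)) = -82 - (5/7 - 9/7) = -82 - 1*(-4/7) = -82 + 4/7 = -570/7 ≈ -81.429)
F*(y - 82) - p(483) = -570*(256 - 82)/7 - 188*483 = -570/7*174 - 1*90804 = -99180/7 - 90804 = -734808/7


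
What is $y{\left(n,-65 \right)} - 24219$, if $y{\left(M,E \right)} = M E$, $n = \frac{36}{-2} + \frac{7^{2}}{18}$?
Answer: $- \frac{418067}{18} \approx -23226.0$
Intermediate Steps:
$n = - \frac{275}{18}$ ($n = 36 \left(- \frac{1}{2}\right) + 49 \cdot \frac{1}{18} = -18 + \frac{49}{18} = - \frac{275}{18} \approx -15.278$)
$y{\left(M,E \right)} = E M$
$y{\left(n,-65 \right)} - 24219 = \left(-65\right) \left(- \frac{275}{18}\right) - 24219 = \frac{17875}{18} - 24219 = - \frac{418067}{18}$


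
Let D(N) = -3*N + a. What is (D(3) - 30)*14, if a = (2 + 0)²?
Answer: -490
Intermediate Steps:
a = 4 (a = 2² = 4)
D(N) = 4 - 3*N (D(N) = -3*N + 4 = 4 - 3*N)
(D(3) - 30)*14 = ((4 - 3*3) - 30)*14 = ((4 - 9) - 30)*14 = (-5 - 30)*14 = -35*14 = -490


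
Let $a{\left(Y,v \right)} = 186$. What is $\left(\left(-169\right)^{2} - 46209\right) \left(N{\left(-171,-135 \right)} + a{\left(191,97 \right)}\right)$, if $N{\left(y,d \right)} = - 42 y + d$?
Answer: $-127647984$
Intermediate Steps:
$N{\left(y,d \right)} = d - 42 y$
$\left(\left(-169\right)^{2} - 46209\right) \left(N{\left(-171,-135 \right)} + a{\left(191,97 \right)}\right) = \left(\left(-169\right)^{2} - 46209\right) \left(\left(-135 - -7182\right) + 186\right) = \left(28561 - 46209\right) \left(\left(-135 + 7182\right) + 186\right) = - 17648 \left(7047 + 186\right) = \left(-17648\right) 7233 = -127647984$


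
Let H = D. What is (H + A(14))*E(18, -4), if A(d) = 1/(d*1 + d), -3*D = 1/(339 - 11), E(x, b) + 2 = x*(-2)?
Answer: -4541/3444 ≈ -1.3185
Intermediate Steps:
E(x, b) = -2 - 2*x (E(x, b) = -2 + x*(-2) = -2 - 2*x)
D = -1/984 (D = -1/(3*(339 - 11)) = -⅓/328 = -⅓*1/328 = -1/984 ≈ -0.0010163)
H = -1/984 ≈ -0.0010163
A(d) = 1/(2*d) (A(d) = 1/(d + d) = 1/(2*d))
(H + A(14))*E(18, -4) = (-1/984 + (½)/14)*(-2 - 2*18) = (-1/984 + (½)*(1/14))*(-2 - 36) = (-1/984 + 1/28)*(-38) = (239/6888)*(-38) = -4541/3444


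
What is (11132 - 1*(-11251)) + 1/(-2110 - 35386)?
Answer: 839272967/37496 ≈ 22383.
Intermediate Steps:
(11132 - 1*(-11251)) + 1/(-2110 - 35386) = (11132 + 11251) + 1/(-37496) = 22383 - 1/37496 = 839272967/37496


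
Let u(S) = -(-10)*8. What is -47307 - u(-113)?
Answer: -47387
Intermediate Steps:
u(S) = 80 (u(S) = -1*(-80) = 80)
-47307 - u(-113) = -47307 - 1*80 = -47307 - 80 = -47387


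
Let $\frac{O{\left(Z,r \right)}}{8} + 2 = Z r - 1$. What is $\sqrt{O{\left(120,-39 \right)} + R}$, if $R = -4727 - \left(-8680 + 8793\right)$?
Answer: $8 i \sqrt{661} \approx 205.68 i$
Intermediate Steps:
$O{\left(Z,r \right)} = -24 + 8 Z r$ ($O{\left(Z,r \right)} = -16 + 8 \left(Z r - 1\right) = -16 + 8 \left(-1 + Z r\right) = -16 + \left(-8 + 8 Z r\right) = -24 + 8 Z r$)
$R = -4840$ ($R = -4727 - 113 = -4840$)
$\sqrt{O{\left(120,-39 \right)} + R} = \sqrt{\left(-24 + 8 \cdot 120 \left(-39\right)\right) - 4840} = \sqrt{\left(-24 - 37440\right) - 4840} = \sqrt{-37464 - 4840} = \sqrt{-42304} = 8 i \sqrt{661}$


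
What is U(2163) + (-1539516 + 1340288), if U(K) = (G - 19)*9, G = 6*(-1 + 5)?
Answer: -199183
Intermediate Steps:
G = 24 (G = 6*4 = 24)
U(K) = 45 (U(K) = (24 - 19)*9 = 5*9 = 45)
U(2163) + (-1539516 + 1340288) = 45 + (-1539516 + 1340288) = 45 - 199228 = -199183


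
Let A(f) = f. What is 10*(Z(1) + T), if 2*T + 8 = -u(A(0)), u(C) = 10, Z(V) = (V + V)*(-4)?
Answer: -170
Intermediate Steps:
Z(V) = -8*V (Z(V) = (2*V)*(-4) = -8*V)
T = -9 (T = -4 + (-1*10)/2 = -4 + (1/2)*(-10) = -4 - 5 = -9)
10*(Z(1) + T) = 10*(-8*1 - 9) = 10*(-8 - 9) = 10*(-17) = -170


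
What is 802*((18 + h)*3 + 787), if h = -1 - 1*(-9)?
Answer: 693730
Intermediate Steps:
h = 8 (h = -1 + 9 = 8)
802*((18 + h)*3 + 787) = 802*((18 + 8)*3 + 787) = 802*(26*3 + 787) = 802*(78 + 787) = 802*865 = 693730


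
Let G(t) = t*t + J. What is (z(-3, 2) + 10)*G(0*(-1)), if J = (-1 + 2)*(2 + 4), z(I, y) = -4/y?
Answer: 48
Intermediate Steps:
J = 6 (J = 1*6 = 6)
G(t) = 6 + t² (G(t) = t*t + 6 = t² + 6 = 6 + t²)
(z(-3, 2) + 10)*G(0*(-1)) = (-4/2 + 10)*(6 + (0*(-1))²) = (-4*½ + 10)*(6 + 0²) = (-2 + 10)*(6 + 0) = 8*6 = 48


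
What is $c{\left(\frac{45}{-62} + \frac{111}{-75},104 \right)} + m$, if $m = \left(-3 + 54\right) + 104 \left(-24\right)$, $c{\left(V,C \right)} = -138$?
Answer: $-2583$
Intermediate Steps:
$m = -2445$ ($m = 51 - 2496 = -2445$)
$c{\left(\frac{45}{-62} + \frac{111}{-75},104 \right)} + m = -138 - 2445 = -2583$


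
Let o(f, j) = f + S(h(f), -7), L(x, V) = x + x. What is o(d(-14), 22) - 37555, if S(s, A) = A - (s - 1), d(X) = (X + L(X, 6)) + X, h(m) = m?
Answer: -37561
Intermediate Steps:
L(x, V) = 2*x
d(X) = 4*X (d(X) = (X + 2*X) + X = 3*X + X = 4*X)
S(s, A) = 1 + A - s (S(s, A) = A - (-1 + s) = A + (1 - s) = 1 + A - s)
o(f, j) = -6 (o(f, j) = f + (1 - 7 - f) = f + (-6 - f) = -6)
o(d(-14), 22) - 37555 = -6 - 37555 = -37561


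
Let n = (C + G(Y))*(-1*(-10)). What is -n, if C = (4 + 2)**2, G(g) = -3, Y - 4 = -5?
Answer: -330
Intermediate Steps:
Y = -1 (Y = 4 - 5 = -1)
C = 36 (C = 6**2 = 36)
n = 330 (n = (36 - 3)*(-1*(-10)) = 33*10 = 330)
-n = -1*330 = -330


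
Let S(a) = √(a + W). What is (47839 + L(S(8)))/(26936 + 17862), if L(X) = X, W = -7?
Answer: 1840/1723 ≈ 1.0679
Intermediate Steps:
S(a) = √(-7 + a) (S(a) = √(a - 7) = √(-7 + a))
(47839 + L(S(8)))/(26936 + 17862) = (47839 + √(-7 + 8))/(26936 + 17862) = (47839 + √1)/44798 = (47839 + 1)*(1/44798) = 47840*(1/44798) = 1840/1723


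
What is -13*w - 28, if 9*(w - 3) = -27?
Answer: -28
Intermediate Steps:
w = 0 (w = 3 + (⅑)*(-27) = 3 - 3 = 0)
-13*w - 28 = -13*0 - 28 = 0 - 28 = -28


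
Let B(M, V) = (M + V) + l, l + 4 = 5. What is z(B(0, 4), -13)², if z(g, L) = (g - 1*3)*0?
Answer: 0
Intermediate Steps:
l = 1 (l = -4 + 5 = 1)
B(M, V) = 1 + M + V (B(M, V) = (M + V) + 1 = 1 + M + V)
z(g, L) = 0 (z(g, L) = (g - 3)*0 = (-3 + g)*0 = 0)
z(B(0, 4), -13)² = 0² = 0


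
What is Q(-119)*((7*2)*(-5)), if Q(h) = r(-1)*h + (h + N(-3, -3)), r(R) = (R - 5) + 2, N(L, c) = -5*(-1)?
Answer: -25340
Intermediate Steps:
N(L, c) = 5
r(R) = -3 + R (r(R) = (-5 + R) + 2 = -3 + R)
Q(h) = 5 - 3*h (Q(h) = (-3 - 1)*h + (h + 5) = -4*h + (5 + h) = 5 - 3*h)
Q(-119)*((7*2)*(-5)) = (5 - 3*(-119))*((7*2)*(-5)) = (5 + 357)*(14*(-5)) = 362*(-70) = -25340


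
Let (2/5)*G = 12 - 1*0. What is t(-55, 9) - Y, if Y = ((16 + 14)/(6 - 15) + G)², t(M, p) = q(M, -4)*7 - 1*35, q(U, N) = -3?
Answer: -6904/9 ≈ -767.11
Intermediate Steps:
G = 30 (G = 5*(12 - 1*0)/2 = 5*(12 + 0)/2 = (5/2)*12 = 30)
t(M, p) = -56 (t(M, p) = -3*7 - 1*35 = -21 - 35 = -56)
Y = 6400/9 (Y = ((16 + 14)/(6 - 15) + 30)² = (30/(-9) + 30)² = (30*(-⅑) + 30)² = (-10/3 + 30)² = (80/3)² = 6400/9 ≈ 711.11)
t(-55, 9) - Y = -56 - 1*6400/9 = -56 - 6400/9 = -6904/9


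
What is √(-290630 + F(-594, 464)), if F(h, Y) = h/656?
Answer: I*√7816808834/164 ≈ 539.1*I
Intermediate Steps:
F(h, Y) = h/656 (F(h, Y) = h*(1/656) = h/656)
√(-290630 + F(-594, 464)) = √(-290630 + (1/656)*(-594)) = √(-290630 - 297/328) = √(-95326937/328) = I*√7816808834/164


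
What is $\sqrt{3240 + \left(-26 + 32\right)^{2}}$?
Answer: $6 \sqrt{91} \approx 57.236$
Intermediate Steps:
$\sqrt{3240 + \left(-26 + 32\right)^{2}} = \sqrt{3240 + 6^{2}} = \sqrt{3240 + 36} = \sqrt{3276} = 6 \sqrt{91}$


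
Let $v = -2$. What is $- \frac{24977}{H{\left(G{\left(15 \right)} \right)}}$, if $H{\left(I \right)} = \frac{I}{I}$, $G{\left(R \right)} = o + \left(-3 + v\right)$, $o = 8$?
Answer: $-24977$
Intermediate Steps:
$G{\left(R \right)} = 3$ ($G{\left(R \right)} = 8 - 5 = 3$)
$H{\left(I \right)} = 1$
$- \frac{24977}{H{\left(G{\left(15 \right)} \right)}} = - \frac{24977}{1} = \left(-24977\right) 1 = -24977$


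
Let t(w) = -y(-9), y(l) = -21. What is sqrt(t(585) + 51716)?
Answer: sqrt(51737) ≈ 227.46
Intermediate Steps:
t(w) = 21 (t(w) = -1*(-21) = 21)
sqrt(t(585) + 51716) = sqrt(21 + 51716) = sqrt(51737)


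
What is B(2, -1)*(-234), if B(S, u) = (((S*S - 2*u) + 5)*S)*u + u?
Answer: 5382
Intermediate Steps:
B(S, u) = u + S*u*(5 + S² - 2*u) (B(S, u) = (((S² - 2*u) + 5)*S)*u + u = ((5 + S² - 2*u)*S)*u + u = (S*(5 + S² - 2*u))*u + u = S*u*(5 + S² - 2*u) + u = u + S*u*(5 + S² - 2*u))
B(2, -1)*(-234) = -(1 + 2³ + 5*2 - 2*2*(-1))*(-234) = -(1 + 8 + 10 + 4)*(-234) = -1*23*(-234) = -23*(-234) = 5382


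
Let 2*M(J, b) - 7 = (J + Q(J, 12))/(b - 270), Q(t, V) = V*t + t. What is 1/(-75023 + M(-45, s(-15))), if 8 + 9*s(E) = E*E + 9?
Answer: -2204/165340143 ≈ -1.3330e-5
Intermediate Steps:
s(E) = 1/9 + E**2/9 (s(E) = -8/9 + (E*E + 9)/9 = -8/9 + (E**2 + 9)/9 = -8/9 + (9 + E**2)/9 = -8/9 + (1 + E**2/9) = 1/9 + E**2/9)
Q(t, V) = t + V*t
M(J, b) = 7/2 + 7*J/(-270 + b) (M(J, b) = 7/2 + ((J + J*(1 + 12))/(b - 270))/2 = 7/2 + ((J + J*13)/(-270 + b))/2 = 7/2 + ((J + 13*J)/(-270 + b))/2 = 7/2 + ((14*J)/(-270 + b))/2 = 7/2 + (14*J/(-270 + b))/2 = 7/2 + 7*J/(-270 + b))
1/(-75023 + M(-45, s(-15))) = 1/(-75023 + 7*(-270 + (1/9 + (1/9)*(-15)**2) + 2*(-45))/(2*(-270 + (1/9 + (1/9)*(-15)**2)))) = 1/(-75023 + 7*(-270 + (1/9 + (1/9)*225) - 90)/(2*(-270 + (1/9 + (1/9)*225)))) = 1/(-75023 + 7*(-270 + (1/9 + 25) - 90)/(2*(-270 + (1/9 + 25)))) = 1/(-75023 + 7*(-270 + 226/9 - 90)/(2*(-270 + 226/9))) = 1/(-75023 + (7/2)*(-3014/9)/(-2204/9)) = 1/(-75023 + (7/2)*(-9/2204)*(-3014/9)) = 1/(-75023 + 10549/2204) = 1/(-165340143/2204) = -2204/165340143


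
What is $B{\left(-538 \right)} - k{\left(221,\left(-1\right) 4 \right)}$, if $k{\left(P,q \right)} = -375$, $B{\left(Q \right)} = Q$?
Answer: $-163$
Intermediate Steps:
$B{\left(-538 \right)} - k{\left(221,\left(-1\right) 4 \right)} = -538 - -375 = -538 + 375 = -163$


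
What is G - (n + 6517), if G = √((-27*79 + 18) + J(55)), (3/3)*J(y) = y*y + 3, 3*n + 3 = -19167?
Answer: -127 + √913 ≈ -96.784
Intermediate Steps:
n = -6390 (n = -1 + (⅓)*(-19167) = -1 - 6389 = -6390)
J(y) = 3 + y² (J(y) = y*y + 3 = y² + 3 = 3 + y²)
G = √913 (G = √((-27*79 + 18) + (3 + 55²)) = √((-2133 + 18) + (3 + 3025)) = √(-2115 + 3028) = √913 ≈ 30.216)
G - (n + 6517) = √913 - (-6390 + 6517) = √913 - 1*127 = √913 - 127 = -127 + √913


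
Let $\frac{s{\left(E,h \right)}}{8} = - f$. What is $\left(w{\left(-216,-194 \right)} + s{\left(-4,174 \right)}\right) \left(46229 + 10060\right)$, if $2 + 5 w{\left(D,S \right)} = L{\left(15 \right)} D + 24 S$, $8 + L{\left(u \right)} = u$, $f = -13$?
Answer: $-63606570$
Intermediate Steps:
$s{\left(E,h \right)} = 104$ ($s{\left(E,h \right)} = 8 \left(\left(-1\right) \left(-13\right)\right) = 8 \cdot 13 = 104$)
$L{\left(u \right)} = -8 + u$
$w{\left(D,S \right)} = - \frac{2}{5} + \frac{7 D}{5} + \frac{24 S}{5}$ ($w{\left(D,S \right)} = - \frac{2}{5} + \frac{\left(-8 + 15\right) D + 24 S}{5} = - \frac{2}{5} + \frac{7 D + 24 S}{5} = - \frac{2}{5} + \left(\frac{7 D}{5} + \frac{24 S}{5}\right) = - \frac{2}{5} + \frac{7 D}{5} + \frac{24 S}{5}$)
$\left(w{\left(-216,-194 \right)} + s{\left(-4,174 \right)}\right) \left(46229 + 10060\right) = \left(\left(- \frac{2}{5} + \frac{7}{5} \left(-216\right) + \frac{24}{5} \left(-194\right)\right) + 104\right) \left(46229 + 10060\right) = \left(\left(- \frac{2}{5} - \frac{1512}{5} - \frac{4656}{5}\right) + 104\right) 56289 = \left(-1234 + 104\right) 56289 = \left(-1130\right) 56289 = -63606570$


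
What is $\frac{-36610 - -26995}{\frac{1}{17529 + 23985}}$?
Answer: $-399157110$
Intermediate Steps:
$\frac{-36610 - -26995}{\frac{1}{17529 + 23985}} = \frac{-36610 + 26995}{\frac{1}{41514}} = - 9615 \frac{1}{\frac{1}{41514}} = \left(-9615\right) 41514 = -399157110$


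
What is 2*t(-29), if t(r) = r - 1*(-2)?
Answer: -54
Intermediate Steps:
t(r) = 2 + r (t(r) = r + 2 = 2 + r)
2*t(-29) = 2*(2 - 29) = 2*(-27) = -54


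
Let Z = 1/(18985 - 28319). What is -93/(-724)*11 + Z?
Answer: 4773979/3378908 ≈ 1.4129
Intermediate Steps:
Z = -1/9334 (Z = 1/(-9334) = -1/9334 ≈ -0.00010714)
-93/(-724)*11 + Z = -93/(-724)*11 - 1/9334 = -93*(-1/724)*11 - 1/9334 = (93/724)*11 - 1/9334 = 1023/724 - 1/9334 = 4773979/3378908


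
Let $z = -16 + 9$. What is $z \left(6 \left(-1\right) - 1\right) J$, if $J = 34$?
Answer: $1666$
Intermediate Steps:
$z = -7$
$z \left(6 \left(-1\right) - 1\right) J = - 7 \left(6 \left(-1\right) - 1\right) 34 = - 7 \left(-6 - 1\right) 34 = \left(-7\right) \left(-7\right) 34 = 49 \cdot 34 = 1666$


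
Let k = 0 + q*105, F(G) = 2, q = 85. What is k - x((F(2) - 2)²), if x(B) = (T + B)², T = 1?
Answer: 8924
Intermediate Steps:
x(B) = (1 + B)²
k = 8925 (k = 0 + 85*105 = 0 + 8925 = 8925)
k - x((F(2) - 2)²) = 8925 - (1 + (2 - 2)²)² = 8925 - (1 + 0²)² = 8925 - (1 + 0)² = 8925 - 1*1² = 8925 - 1*1 = 8925 - 1 = 8924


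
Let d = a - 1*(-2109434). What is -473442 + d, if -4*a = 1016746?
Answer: 2763611/2 ≈ 1.3818e+6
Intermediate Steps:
a = -508373/2 (a = -1/4*1016746 = -508373/2 ≈ -2.5419e+5)
d = 3710495/2 (d = -508373/2 - 1*(-2109434) = -508373/2 + 2109434 = 3710495/2 ≈ 1.8552e+6)
-473442 + d = -473442 + 3710495/2 = 2763611/2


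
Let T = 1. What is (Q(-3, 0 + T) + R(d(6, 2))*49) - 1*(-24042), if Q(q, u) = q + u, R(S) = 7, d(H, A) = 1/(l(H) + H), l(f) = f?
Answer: 24383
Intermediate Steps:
d(H, A) = 1/(2*H) (d(H, A) = 1/(H + H) = 1/(2*H))
(Q(-3, 0 + T) + R(d(6, 2))*49) - 1*(-24042) = ((-3 + (0 + 1)) + 7*49) - 1*(-24042) = ((-3 + 1) + 343) + 24042 = (-2 + 343) + 24042 = 341 + 24042 = 24383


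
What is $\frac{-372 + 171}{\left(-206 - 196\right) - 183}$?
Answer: $\frac{67}{195} \approx 0.34359$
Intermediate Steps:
$\frac{-372 + 171}{\left(-206 - 196\right) - 183} = - \frac{201}{\left(-206 - 196\right) - 183} = - \frac{201}{-402 - 183} = - \frac{201}{-585} = \left(-201\right) \left(- \frac{1}{585}\right) = \frac{67}{195}$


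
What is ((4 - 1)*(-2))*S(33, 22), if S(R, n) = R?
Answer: -198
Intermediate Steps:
((4 - 1)*(-2))*S(33, 22) = ((4 - 1)*(-2))*33 = (3*(-2))*33 = -6*33 = -198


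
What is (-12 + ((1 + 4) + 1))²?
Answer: 36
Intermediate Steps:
(-12 + ((1 + 4) + 1))² = (-12 + (5 + 1))² = (-12 + 6)² = (-6)² = 36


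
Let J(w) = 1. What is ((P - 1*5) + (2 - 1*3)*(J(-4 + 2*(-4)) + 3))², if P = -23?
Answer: 1024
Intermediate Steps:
((P - 1*5) + (2 - 1*3)*(J(-4 + 2*(-4)) + 3))² = ((-23 - 1*5) + (2 - 1*3)*(1 + 3))² = ((-23 - 5) + (2 - 3)*4)² = (-28 - 1*4)² = (-28 - 4)² = (-32)² = 1024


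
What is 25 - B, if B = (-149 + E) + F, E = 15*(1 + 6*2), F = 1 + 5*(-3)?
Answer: -7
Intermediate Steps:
F = -14 (F = 1 - 15 = -14)
E = 195 (E = 15*(1 + 12) = 15*13 = 195)
B = 32 (B = (-149 + 195) - 14 = 46 - 14 = 32)
25 - B = 25 - 1*32 = 25 - 32 = -7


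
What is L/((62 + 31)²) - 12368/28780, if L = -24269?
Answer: -201358163/62229555 ≈ -3.2357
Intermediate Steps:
L/((62 + 31)²) - 12368/28780 = -24269/(62 + 31)² - 12368/28780 = -24269/(93²) - 12368*1/28780 = -24269/8649 - 3092/7195 = -201358163/62229555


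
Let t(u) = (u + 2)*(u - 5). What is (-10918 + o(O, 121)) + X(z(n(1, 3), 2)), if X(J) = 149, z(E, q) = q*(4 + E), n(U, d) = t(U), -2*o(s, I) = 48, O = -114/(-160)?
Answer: -10793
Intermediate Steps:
O = 57/80 (O = -114*(-1/160) = 57/80 ≈ 0.71250)
o(s, I) = -24 (o(s, I) = -½*48 = -24)
t(u) = (-5 + u)*(2 + u) (t(u) = (2 + u)*(-5 + u) = (-5 + u)*(2 + u))
n(U, d) = -10 + U² - 3*U
(-10918 + o(O, 121)) + X(z(n(1, 3), 2)) = (-10918 - 24) + 149 = -10942 + 149 = -10793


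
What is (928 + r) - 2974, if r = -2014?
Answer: -4060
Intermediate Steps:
(928 + r) - 2974 = (928 - 2014) - 2974 = -1086 - 2974 = -4060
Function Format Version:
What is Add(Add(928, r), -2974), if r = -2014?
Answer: -4060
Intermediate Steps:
Add(Add(928, r), -2974) = Add(Add(928, -2014), -2974) = Add(-1086, -2974) = -4060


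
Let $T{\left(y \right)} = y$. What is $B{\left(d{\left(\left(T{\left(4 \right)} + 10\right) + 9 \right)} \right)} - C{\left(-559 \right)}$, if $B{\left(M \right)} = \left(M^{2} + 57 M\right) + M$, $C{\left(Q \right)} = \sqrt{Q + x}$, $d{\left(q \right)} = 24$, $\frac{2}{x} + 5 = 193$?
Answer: $1968 - \frac{i \sqrt{4939230}}{94} \approx 1968.0 - 23.643 i$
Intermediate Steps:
$x = \frac{1}{94}$ ($x = \frac{2}{-5 + 193} = \frac{2}{188} = 2 \cdot \frac{1}{188} = \frac{1}{94} \approx 0.010638$)
$C{\left(Q \right)} = \sqrt{\frac{1}{94} + Q}$ ($C{\left(Q \right)} = \sqrt{Q + \frac{1}{94}} = \sqrt{\frac{1}{94} + Q}$)
$B{\left(M \right)} = M^{2} + 58 M$
$B{\left(d{\left(\left(T{\left(4 \right)} + 10\right) + 9 \right)} \right)} - C{\left(-559 \right)} = 24 \left(58 + 24\right) - \frac{\sqrt{94 + 8836 \left(-559\right)}}{94} = 24 \cdot 82 - \frac{\sqrt{94 - 4939324}}{94} = 1968 - \frac{\sqrt{-4939230}}{94} = 1968 - \frac{i \sqrt{4939230}}{94}$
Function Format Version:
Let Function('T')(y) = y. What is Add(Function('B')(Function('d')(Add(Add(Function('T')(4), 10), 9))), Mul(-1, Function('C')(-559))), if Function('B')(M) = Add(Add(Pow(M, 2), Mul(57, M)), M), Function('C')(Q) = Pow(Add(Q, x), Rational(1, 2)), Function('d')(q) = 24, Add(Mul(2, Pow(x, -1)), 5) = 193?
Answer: Add(1968, Mul(Rational(-1, 94), I, Pow(4939230, Rational(1, 2)))) ≈ Add(1968.0, Mul(-23.643, I))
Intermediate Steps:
x = Rational(1, 94) (x = Mul(2, Pow(Add(-5, 193), -1)) = Mul(2, Pow(188, -1)) = Mul(2, Rational(1, 188)) = Rational(1, 94) ≈ 0.010638)
Function('C')(Q) = Pow(Add(Rational(1, 94), Q), Rational(1, 2)) (Function('C')(Q) = Pow(Add(Q, Rational(1, 94)), Rational(1, 2)) = Pow(Add(Rational(1, 94), Q), Rational(1, 2)))
Function('B')(M) = Add(Pow(M, 2), Mul(58, M))
Add(Function('B')(Function('d')(Add(Add(Function('T')(4), 10), 9))), Mul(-1, Function('C')(-559))) = Add(Mul(24, Add(58, 24)), Mul(-1, Mul(Rational(1, 94), Pow(Add(94, Mul(8836, -559)), Rational(1, 2))))) = Add(Mul(24, 82), Mul(-1, Mul(Rational(1, 94), Pow(Add(94, -4939324), Rational(1, 2))))) = Add(1968, Mul(-1, Mul(Rational(1, 94), Pow(-4939230, Rational(1, 2))))) = Add(1968, Mul(-1, Mul(Rational(1, 94), Mul(I, Pow(4939230, Rational(1, 2)))))) = Add(1968, Mul(-1, Mul(Rational(1, 94), I, Pow(4939230, Rational(1, 2))))) = Add(1968, Mul(Rational(-1, 94), I, Pow(4939230, Rational(1, 2))))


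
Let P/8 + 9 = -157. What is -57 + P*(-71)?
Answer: 94231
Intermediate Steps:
P = -1328 (P = -72 + 8*(-157) = -72 - 1256 = -1328)
-57 + P*(-71) = -57 - 1328*(-71) = -57 + 94288 = 94231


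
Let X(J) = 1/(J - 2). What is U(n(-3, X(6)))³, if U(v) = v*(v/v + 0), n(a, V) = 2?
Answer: 8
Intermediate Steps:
X(J) = 1/(-2 + J)
U(v) = v (U(v) = v*(1 + 0) = v*1 = v)
U(n(-3, X(6)))³ = 2³ = 8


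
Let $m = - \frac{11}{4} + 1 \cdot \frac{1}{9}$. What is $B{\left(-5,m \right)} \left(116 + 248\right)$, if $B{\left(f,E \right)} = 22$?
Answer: $8008$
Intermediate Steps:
$m = - \frac{95}{36}$ ($m = \left(-11\right) \frac{1}{4} + 1 \cdot \frac{1}{9} = - \frac{11}{4} + \frac{1}{9} = - \frac{95}{36} \approx -2.6389$)
$B{\left(-5,m \right)} \left(116 + 248\right) = 22 \left(116 + 248\right) = 22 \cdot 364 = 8008$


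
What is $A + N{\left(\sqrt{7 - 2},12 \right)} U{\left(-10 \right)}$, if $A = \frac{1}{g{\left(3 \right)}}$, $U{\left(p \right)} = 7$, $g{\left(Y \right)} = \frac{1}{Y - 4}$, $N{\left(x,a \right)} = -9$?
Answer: $-64$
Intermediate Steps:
$g{\left(Y \right)} = \frac{1}{-4 + Y}$
$A = -1$ ($A = \frac{1}{\frac{1}{-4 + 3}} = \frac{1}{\frac{1}{-1}} = \frac{1}{-1} = -1$)
$A + N{\left(\sqrt{7 - 2},12 \right)} U{\left(-10 \right)} = -1 - 63 = -64$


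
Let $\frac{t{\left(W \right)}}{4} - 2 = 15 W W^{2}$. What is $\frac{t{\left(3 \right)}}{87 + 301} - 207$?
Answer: $- \frac{19672}{97} \approx -202.8$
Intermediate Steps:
$t{\left(W \right)} = 8 + 60 W^{3}$ ($t{\left(W \right)} = 8 + 4 \cdot 15 W W^{2} = 8 + 4 \cdot 15 W^{3} = 8 + 60 W^{3}$)
$\frac{t{\left(3 \right)}}{87 + 301} - 207 = \frac{8 + 60 \cdot 3^{3}}{87 + 301} - 207 = \frac{8 + 60 \cdot 27}{388} - 207 = \frac{8 + 1620}{388} - 207 = \frac{1}{388} \cdot 1628 - 207 = \frac{407}{97} - 207 = - \frac{19672}{97}$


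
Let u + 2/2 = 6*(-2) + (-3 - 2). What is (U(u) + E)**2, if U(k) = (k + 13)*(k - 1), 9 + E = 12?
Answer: 9604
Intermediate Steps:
E = 3 (E = -9 + 12 = 3)
u = -18 (u = -1 + (6*(-2) + (-3 - 2)) = -1 + (-12 - 5) = -1 - 17 = -18)
U(k) = (-1 + k)*(13 + k) (U(k) = (13 + k)*(-1 + k) = (-1 + k)*(13 + k))
(U(u) + E)**2 = ((-13 + (-18)**2 + 12*(-18)) + 3)**2 = ((-13 + 324 - 216) + 3)**2 = (95 + 3)**2 = 98**2 = 9604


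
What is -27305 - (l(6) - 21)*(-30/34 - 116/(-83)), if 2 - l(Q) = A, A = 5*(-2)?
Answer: -38520812/1411 ≈ -27300.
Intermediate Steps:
A = -10
l(Q) = 12 (l(Q) = 2 - 1*(-10) = 2 + 10 = 12)
-27305 - (l(6) - 21)*(-30/34 - 116/(-83)) = -27305 - (12 - 21)*(-30/34 - 116/(-83)) = -27305 - (-9)*(-30*1/34 - 116*(-1/83)) = -27305 - (-9)*(-15/17 + 116/83) = -27305 - (-9)*727/1411 = -27305 - 1*(-6543/1411) = -27305 + 6543/1411 = -38520812/1411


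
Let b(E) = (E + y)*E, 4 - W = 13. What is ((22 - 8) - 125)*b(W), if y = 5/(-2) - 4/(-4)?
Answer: -20979/2 ≈ -10490.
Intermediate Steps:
W = -9 (W = 4 - 1*13 = 4 - 13 = -9)
y = -3/2 (y = 5*(-½) - 4*(-¼) = -5/2 + 1 = -3/2 ≈ -1.5000)
b(E) = E*(-3/2 + E) (b(E) = (E - 3/2)*E = (-3/2 + E)*E = E*(-3/2 + E))
((22 - 8) - 125)*b(W) = ((22 - 8) - 125)*((½)*(-9)*(-3 + 2*(-9))) = (14 - 125)*((½)*(-9)*(-3 - 18)) = -111*(-9)*(-21)/2 = -111*189/2 = -20979/2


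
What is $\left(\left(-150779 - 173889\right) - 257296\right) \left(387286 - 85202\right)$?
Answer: $-175802012976$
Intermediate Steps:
$\left(\left(-150779 - 173889\right) - 257296\right) \left(387286 - 85202\right) = \left(-324668 - 257296\right) 302084 = \left(-581964\right) 302084 = -175802012976$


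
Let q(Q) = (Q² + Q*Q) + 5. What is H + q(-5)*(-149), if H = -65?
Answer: -8260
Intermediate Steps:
q(Q) = 5 + 2*Q² (q(Q) = (Q² + Q²) + 5 = 2*Q² + 5 = 5 + 2*Q²)
H + q(-5)*(-149) = -65 + (5 + 2*(-5)²)*(-149) = -65 + (5 + 2*25)*(-149) = -65 + (5 + 50)*(-149) = -65 + 55*(-149) = -65 - 8195 = -8260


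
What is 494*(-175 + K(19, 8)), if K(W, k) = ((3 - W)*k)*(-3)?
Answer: 103246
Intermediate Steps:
K(W, k) = -3*k*(3 - W) (K(W, k) = (k*(3 - W))*(-3) = -3*k*(3 - W))
494*(-175 + K(19, 8)) = 494*(-175 + 3*8*(-3 + 19)) = 494*(-175 + 3*8*16) = 494*(-175 + 384) = 494*209 = 103246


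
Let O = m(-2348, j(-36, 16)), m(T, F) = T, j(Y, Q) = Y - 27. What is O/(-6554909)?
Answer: 2348/6554909 ≈ 0.00035820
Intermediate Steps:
j(Y, Q) = -27 + Y
O = -2348
O/(-6554909) = -2348/(-6554909) = -2348*(-1/6554909) = 2348/6554909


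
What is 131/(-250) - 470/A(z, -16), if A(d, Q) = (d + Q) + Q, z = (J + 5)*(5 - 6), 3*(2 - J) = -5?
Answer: 168259/15250 ≈ 11.033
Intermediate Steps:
J = 11/3 (J = 2 - 1/3*(-5) = 2 + 5/3 = 11/3 ≈ 3.6667)
z = -26/3 (z = (11/3 + 5)*(5 - 6) = (26/3)*(-1) = -26/3 ≈ -8.6667)
A(d, Q) = d + 2*Q (A(d, Q) = (Q + d) + Q = d + 2*Q)
131/(-250) - 470/A(z, -16) = 131/(-250) - 470/(-26/3 + 2*(-16)) = 131*(-1/250) - 470/(-26/3 - 32) = -131/250 - 470/(-122/3) = -131/250 - 470*(-3/122) = -131/250 + 705/61 = 168259/15250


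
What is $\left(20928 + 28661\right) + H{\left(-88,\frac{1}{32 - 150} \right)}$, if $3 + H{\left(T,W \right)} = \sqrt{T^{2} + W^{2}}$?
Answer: $49586 + \frac{\sqrt{107827457}}{118} \approx 49674.0$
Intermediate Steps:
$H{\left(T,W \right)} = -3 + \sqrt{T^{2} + W^{2}}$
$\left(20928 + 28661\right) + H{\left(-88,\frac{1}{32 - 150} \right)} = \left(20928 + 28661\right) - \left(3 - \sqrt{\left(-88\right)^{2} + \left(\frac{1}{32 - 150}\right)^{2}}\right) = 49589 - \left(3 - \sqrt{7744 + \left(\frac{1}{-118}\right)^{2}}\right) = 49589 - \left(3 - \sqrt{7744 + \left(- \frac{1}{118}\right)^{2}}\right) = 49589 - \left(3 - \sqrt{7744 + \frac{1}{13924}}\right) = 49589 - \left(3 - \sqrt{\frac{107827457}{13924}}\right) = 49589 - \left(3 - \frac{\sqrt{107827457}}{118}\right) = 49586 + \frac{\sqrt{107827457}}{118}$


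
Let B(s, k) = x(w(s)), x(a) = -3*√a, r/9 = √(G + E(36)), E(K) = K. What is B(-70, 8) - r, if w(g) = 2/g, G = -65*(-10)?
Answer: -63*√14 - 3*I*√35/35 ≈ -235.72 - 0.50709*I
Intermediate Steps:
G = 650
r = 63*√14 (r = 9*√(650 + 36) = 9*√686 = 9*(7*√14) = 63*√14 ≈ 235.72)
B(s, k) = -3*√2*√(1/s)
B(-70, 8) - r = -3*√2*√(1/(-70)) - 63*√14 = -3*√2*√(-1/70) - 63*√14 = -3*√2*I*√70/70 - 63*√14 = -3*I*√35/35 - 63*√14 = -63*√14 - 3*I*√35/35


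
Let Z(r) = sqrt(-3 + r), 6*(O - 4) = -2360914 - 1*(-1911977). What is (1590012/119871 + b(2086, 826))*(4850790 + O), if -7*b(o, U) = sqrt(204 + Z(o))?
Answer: 2531283822218/39957 - 28655827*sqrt(204 + sqrt(2083))/42 ≈ 5.2570e+7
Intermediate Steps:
O = -448913/6 (O = 4 + (-2360914 - 1*(-1911977))/6 = 4 + (-2360914 + 1911977)/6 = 4 + (1/6)*(-448937) = 4 - 448937/6 = -448913/6 ≈ -74819.)
b(o, U) = -sqrt(204 + sqrt(-3 + o))/7
(1590012/119871 + b(2086, 826))*(4850790 + O) = (1590012/119871 - sqrt(204 + sqrt(-3 + 2086))/7)*(4850790 - 448913/6) = (1590012*(1/119871) - sqrt(204 + sqrt(2083))/7)*(28655827/6) = (176668/13319 - sqrt(204 + sqrt(2083))/7)*(28655827/6) = 2531283822218/39957 - 28655827*sqrt(204 + sqrt(2083))/42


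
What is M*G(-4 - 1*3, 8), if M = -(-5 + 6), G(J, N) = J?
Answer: 7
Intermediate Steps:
M = -1 (M = -1*1 = -1)
M*G(-4 - 1*3, 8) = -(-4 - 1*3) = -(-4 - 3) = -1*(-7) = 7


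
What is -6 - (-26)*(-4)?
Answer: -110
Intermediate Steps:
-6 - (-26)*(-4) = -6 - 13*8 = -6 - 104 = -110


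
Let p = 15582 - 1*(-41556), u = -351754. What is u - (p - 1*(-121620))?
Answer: -530512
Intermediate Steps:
p = 57138 (p = 15582 + 41556 = 57138)
u - (p - 1*(-121620)) = -351754 - (57138 - 1*(-121620)) = -351754 - (57138 + 121620) = -351754 - 1*178758 = -351754 - 178758 = -530512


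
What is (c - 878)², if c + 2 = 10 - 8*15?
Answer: 980100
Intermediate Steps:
c = -112 (c = -2 + (10 - 8*15) = -2 + (10 - 120) = -2 - 110 = -112)
(c - 878)² = (-112 - 878)² = (-990)² = 980100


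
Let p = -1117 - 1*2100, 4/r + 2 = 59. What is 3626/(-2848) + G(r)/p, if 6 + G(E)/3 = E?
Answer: -110334687/87039152 ≈ -1.2676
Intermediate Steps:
r = 4/57 (r = 4/(-2 + 59) = 4/57 ≈ 0.070175)
G(E) = -18 + 3*E
p = -3217 (p = -1117 - 2100 = -3217)
3626/(-2848) + G(r)/p = 3626/(-2848) + (-18 + 3*(4/57))/(-3217) = 3626*(-1/2848) + (-18 + 4/19)*(-1/3217) = -1813/1424 - 338/19*(-1/3217) = -1813/1424 + 338/61123 = -110334687/87039152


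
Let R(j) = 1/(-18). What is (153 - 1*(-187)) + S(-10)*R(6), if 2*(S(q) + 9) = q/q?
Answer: 12257/36 ≈ 340.47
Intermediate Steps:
S(q) = -17/2 (S(q) = -9 + (q/q)/2 = -9 + (1/2)*1 = -9 + 1/2 = -17/2)
R(j) = -1/18
(153 - 1*(-187)) + S(-10)*R(6) = (153 - 1*(-187)) - 17/2*(-1/18) = (153 + 187) + 17/36 = 340 + 17/36 = 12257/36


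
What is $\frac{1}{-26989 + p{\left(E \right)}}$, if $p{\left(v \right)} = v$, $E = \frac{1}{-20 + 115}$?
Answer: $- \frac{95}{2563954} \approx -3.7052 \cdot 10^{-5}$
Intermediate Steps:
$E = \frac{1}{95} \approx 0.010526$
$\frac{1}{-26989 + p{\left(E \right)}} = \frac{1}{-26989 + \frac{1}{95}} = \frac{1}{- \frac{2563954}{95}} = - \frac{95}{2563954}$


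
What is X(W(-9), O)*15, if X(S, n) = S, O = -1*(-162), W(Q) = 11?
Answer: 165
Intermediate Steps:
O = 162
X(W(-9), O)*15 = 11*15 = 165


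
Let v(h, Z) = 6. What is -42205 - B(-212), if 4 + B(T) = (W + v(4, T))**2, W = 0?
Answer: -42237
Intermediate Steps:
B(T) = 32 (B(T) = -4 + (0 + 6)**2 = -4 + 6**2 = -4 + 36 = 32)
-42205 - B(-212) = -42205 - 1*32 = -42205 - 32 = -42237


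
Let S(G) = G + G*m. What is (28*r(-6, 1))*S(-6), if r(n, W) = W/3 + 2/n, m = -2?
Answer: 0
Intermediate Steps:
r(n, W) = 2/n + W/3 (r(n, W) = W*(⅓) + 2/n = W/3 + 2/n = 2/n + W/3)
S(G) = -G (S(G) = G + G*(-2) = G - 2*G = -G)
(28*r(-6, 1))*S(-6) = (28*(2/(-6) + (⅓)*1))*(-1*(-6)) = (28*(2*(-⅙) + ⅓))*6 = (28*(-⅓ + ⅓))*6 = (28*0)*6 = 0*6 = 0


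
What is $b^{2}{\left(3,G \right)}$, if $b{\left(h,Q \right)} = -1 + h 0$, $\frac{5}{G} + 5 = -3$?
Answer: $1$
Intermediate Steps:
$G = - \frac{5}{8}$ ($G = \frac{5}{-5 - 3} = \frac{5}{-8} = 5 \left(- \frac{1}{8}\right) = - \frac{5}{8} \approx -0.625$)
$b{\left(h,Q \right)} = -1$ ($b{\left(h,Q \right)} = -1 + 0 = -1$)
$b^{2}{\left(3,G \right)} = \left(-1\right)^{2} = 1$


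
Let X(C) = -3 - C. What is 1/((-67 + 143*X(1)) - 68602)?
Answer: -1/69241 ≈ -1.4442e-5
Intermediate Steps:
1/((-67 + 143*X(1)) - 68602) = 1/((-67 + 143*(-3 - 1*1)) - 68602) = 1/((-67 + 143*(-3 - 1)) - 68602) = 1/((-67 + 143*(-4)) - 68602) = 1/((-67 - 572) - 68602) = 1/(-639 - 68602) = 1/(-69241) = -1/69241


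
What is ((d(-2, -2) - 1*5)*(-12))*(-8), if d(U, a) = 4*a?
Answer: -1248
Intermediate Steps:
((d(-2, -2) - 1*5)*(-12))*(-8) = ((4*(-2) - 1*5)*(-12))*(-8) = ((-8 - 5)*(-12))*(-8) = -13*(-12)*(-8) = 156*(-8) = -1248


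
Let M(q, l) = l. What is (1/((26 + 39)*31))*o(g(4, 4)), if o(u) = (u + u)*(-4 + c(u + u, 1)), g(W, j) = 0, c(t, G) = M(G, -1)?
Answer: 0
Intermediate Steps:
c(t, G) = -1
o(u) = -10*u (o(u) = (u + u)*(-4 - 1) = (2*u)*(-5) = -10*u)
(1/((26 + 39)*31))*o(g(4, 4)) = (1/((26 + 39)*31))*(-10*0) = ((1/31)/65)*0 = ((1/65)*(1/31))*0 = (1/2015)*0 = 0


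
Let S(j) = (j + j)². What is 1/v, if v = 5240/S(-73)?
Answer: 5329/1310 ≈ 4.0679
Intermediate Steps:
S(j) = 4*j² (S(j) = (2*j)² = 4*j²)
v = 1310/5329 (v = 5240/((4*(-73)²)) = 5240/((4*5329)) = 5240/21316 = 5240*(1/21316) = 1310/5329 ≈ 0.24582)
1/v = 1/(1310/5329) = 5329/1310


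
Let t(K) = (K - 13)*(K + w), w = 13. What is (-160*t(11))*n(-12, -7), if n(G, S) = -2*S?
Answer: 107520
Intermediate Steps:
t(K) = (-13 + K)*(13 + K) (t(K) = (K - 13)*(K + 13) = (-13 + K)*(13 + K))
(-160*t(11))*n(-12, -7) = (-160*(-169 + 11²))*(-2*(-7)) = -160*(-169 + 121)*14 = -160*(-48)*14 = 7680*14 = 107520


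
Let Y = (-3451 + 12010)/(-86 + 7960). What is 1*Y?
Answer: 8559/7874 ≈ 1.0870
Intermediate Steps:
Y = 8559/7874 ≈ 1.0870
1*Y = 1*(8559/7874) = 8559/7874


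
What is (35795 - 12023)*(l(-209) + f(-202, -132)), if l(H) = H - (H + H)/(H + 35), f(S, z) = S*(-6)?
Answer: 689800048/29 ≈ 2.3786e+7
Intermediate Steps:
f(S, z) = -6*S
l(H) = H - 2*H/(35 + H)
(35795 - 12023)*(l(-209) + f(-202, -132)) = (35795 - 12023)*(-209*(33 - 209)/(35 - 209) - 6*(-202)) = 23772*(-209*(-176)/(-174) + 1212) = 23772*(-209*(-1/174)*(-176) + 1212) = 23772*(-18392/87 + 1212) = 23772*(87052/87) = 689800048/29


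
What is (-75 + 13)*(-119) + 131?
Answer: 7509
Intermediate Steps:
(-75 + 13)*(-119) + 131 = -62*(-119) + 131 = 7378 + 131 = 7509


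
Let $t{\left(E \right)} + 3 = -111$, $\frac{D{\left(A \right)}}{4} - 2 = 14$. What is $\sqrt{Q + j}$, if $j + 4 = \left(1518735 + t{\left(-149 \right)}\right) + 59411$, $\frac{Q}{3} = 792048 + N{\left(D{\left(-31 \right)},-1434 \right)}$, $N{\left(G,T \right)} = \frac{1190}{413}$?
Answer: $\frac{\sqrt{13764502822}}{59} \approx 1988.5$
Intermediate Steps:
$D{\left(A \right)} = 64$ ($D{\left(A \right)} = 8 + 4 \cdot 14 = 8 + 56 = 64$)
$t{\left(E \right)} = -114$ ($t{\left(E \right)} = -3 - 111 = -114$)
$N{\left(G,T \right)} = \frac{170}{59}$ ($N{\left(G,T \right)} = 1190 \cdot \frac{1}{413} = \frac{170}{59}$)
$Q = \frac{140193006}{59}$ ($Q = 3 \left(792048 + \frac{170}{59}\right) = 3 \cdot \frac{46731002}{59} = \frac{140193006}{59} \approx 2.3762 \cdot 10^{6}$)
$j = 1578028$ ($j = -4 + \left(\left(1518735 - 114\right) + 59411\right) = -4 + \left(1518621 + 59411\right) = -4 + 1578032 = 1578028$)
$\sqrt{Q + j} = \sqrt{\frac{140193006}{59} + 1578028} = \sqrt{\frac{233296658}{59}} = \frac{\sqrt{13764502822}}{59}$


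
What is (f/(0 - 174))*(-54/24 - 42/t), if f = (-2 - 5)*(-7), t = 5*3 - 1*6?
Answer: 4067/2088 ≈ 1.9478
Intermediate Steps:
t = 9 (t = 15 - 6 = 9)
f = 49 (f = -7*(-7) = 49)
(f/(0 - 174))*(-54/24 - 42/t) = (49/(0 - 174))*(-54/24 - 42/9) = (49/(-174))*(-54*1/24 - 42*1/9) = (49*(-1/174))*(-9/4 - 14/3) = -49/174*(-83/12) = 4067/2088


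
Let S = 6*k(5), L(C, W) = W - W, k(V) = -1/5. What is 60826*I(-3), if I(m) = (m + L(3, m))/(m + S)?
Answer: 304130/7 ≈ 43447.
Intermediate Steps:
k(V) = -1/5 (k(V) = -1*1/5 = -1/5)
L(C, W) = 0
S = -6/5 (S = 6*(-1/5) = -6/5 ≈ -1.2000)
I(m) = m/(-6/5 + m) (I(m) = (m + 0)/(m - 6/5) = m/(-6/5 + m))
60826*I(-3) = 60826*(5*(-3)/(-6 + 5*(-3))) = 60826*(5*(-3)/(-6 - 15)) = 60826*(5*(-3)/(-21)) = 60826*(5*(-3)*(-1/21)) = 60826*(5/7) = 304130/7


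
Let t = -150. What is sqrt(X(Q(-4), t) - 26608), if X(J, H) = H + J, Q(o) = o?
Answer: I*sqrt(26762) ≈ 163.59*I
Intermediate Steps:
sqrt(X(Q(-4), t) - 26608) = sqrt((-150 - 4) - 26608) = sqrt(-154 - 26608) = sqrt(-26762) = I*sqrt(26762)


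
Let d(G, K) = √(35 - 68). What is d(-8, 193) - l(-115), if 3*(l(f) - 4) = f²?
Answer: -13237/3 + I*√33 ≈ -4412.3 + 5.7446*I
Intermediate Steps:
d(G, K) = I*√33 (d(G, K) = √(-33) = I*√33)
l(f) = 4 + f²/3
d(-8, 193) - l(-115) = I*√33 - (4 + (⅓)*(-115)²) = I*√33 - (4 + (⅓)*13225) = I*√33 - (4 + 13225/3) = I*√33 - 1*13237/3 = I*√33 - 13237/3 = -13237/3 + I*√33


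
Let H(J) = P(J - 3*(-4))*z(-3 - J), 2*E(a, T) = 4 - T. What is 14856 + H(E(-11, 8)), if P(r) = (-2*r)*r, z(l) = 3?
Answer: 14256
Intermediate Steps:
P(r) = -2*r²
E(a, T) = 2 - T/2 (E(a, T) = (4 - T)/2 = 2 - T/2)
H(J) = -6*(12 + J)² (H(J) = -2*(J - 3*(-4))²*3 = -2*(J + 12)²*3 = -2*(12 + J)²*3 = -6*(12 + J)²)
14856 + H(E(-11, 8)) = 14856 - 6*(12 + (2 - ½*8))² = 14856 - 6*(12 + (2 - 4))² = 14856 - 6*(12 - 2)² = 14856 - 6*10² = 14856 - 6*100 = 14856 - 600 = 14256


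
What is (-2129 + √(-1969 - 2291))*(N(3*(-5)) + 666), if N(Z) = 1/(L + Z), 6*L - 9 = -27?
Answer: -25520323/18 + 11987*I*√1065/9 ≈ -1.4178e+6 + 43465.0*I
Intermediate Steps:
L = -3 (L = 3/2 + (⅙)*(-27) = 3/2 - 9/2 = -3)
N(Z) = 1/(-3 + Z)
(-2129 + √(-1969 - 2291))*(N(3*(-5)) + 666) = (-2129 + √(-1969 - 2291))*(1/(-3 + 3*(-5)) + 666) = (-2129 + √(-4260))*(1/(-3 - 15) + 666) = (-2129 + 2*I*√1065)*(1/(-18) + 666) = (-2129 + 2*I*√1065)*(-1/18 + 666) = (-2129 + 2*I*√1065)*(11987/18) = -25520323/18 + 11987*I*√1065/9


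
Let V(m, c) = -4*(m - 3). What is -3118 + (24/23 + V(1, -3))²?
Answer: -1606158/529 ≈ -3036.2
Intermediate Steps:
V(m, c) = 12 - 4*m (V(m, c) = -4*(-3 + m) = 12 - 4*m)
-3118 + (24/23 + V(1, -3))² = -3118 + (24/23 + (12 - 4*1))² = -3118 + (24*(1/23) + (12 - 4))² = -3118 + (24/23 + 8)² = -3118 + (208/23)² = -3118 + 43264/529 = -1606158/529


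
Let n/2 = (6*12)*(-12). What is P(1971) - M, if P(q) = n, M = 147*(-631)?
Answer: 91029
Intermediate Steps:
n = -1728 (n = 2*((6*12)*(-12)) = 2*(72*(-12)) = 2*(-864) = -1728)
M = -92757
P(q) = -1728
P(1971) - M = -1728 - 1*(-92757) = -1728 + 92757 = 91029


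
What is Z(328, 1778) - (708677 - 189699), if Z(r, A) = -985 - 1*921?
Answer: -520884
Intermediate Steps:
Z(r, A) = -1906 (Z(r, A) = -985 - 921 = -1906)
Z(328, 1778) - (708677 - 189699) = -1906 - (708677 - 189699) = -1906 - 1*518978 = -1906 - 518978 = -520884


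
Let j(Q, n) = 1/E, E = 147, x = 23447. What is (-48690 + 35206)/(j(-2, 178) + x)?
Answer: -991074/1723355 ≈ -0.57508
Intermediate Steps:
j(Q, n) = 1/147
(-48690 + 35206)/(j(-2, 178) + x) = (-48690 + 35206)/(1/147 + 23447) = -13484/3446710/147 = -13484*147/3446710 = -991074/1723355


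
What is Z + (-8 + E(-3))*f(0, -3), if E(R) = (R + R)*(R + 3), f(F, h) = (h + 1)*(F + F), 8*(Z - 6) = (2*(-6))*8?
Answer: -6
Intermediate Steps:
Z = -6 (Z = 6 + ((2*(-6))*8)/8 = 6 + (-12*8)/8 = 6 + (⅛)*(-96) = 6 - 12 = -6)
f(F, h) = 2*F*(1 + h) (f(F, h) = (1 + h)*(2*F) = 2*F*(1 + h))
E(R) = 2*R*(3 + R) (E(R) = (2*R)*(3 + R) = 2*R*(3 + R))
Z + (-8 + E(-3))*f(0, -3) = -6 + (-8 + 2*(-3)*(3 - 3))*(2*0*(1 - 3)) = -6 + (-8 + 2*(-3)*0)*(2*0*(-2)) = -6 + (-8 + 0)*0 = -6 - 8*0 = -6 + 0 = -6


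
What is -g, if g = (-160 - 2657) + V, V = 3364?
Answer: -547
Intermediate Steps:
g = 547 (g = (-160 - 2657) + 3364 = -2817 + 3364 = 547)
-g = -1*547 = -547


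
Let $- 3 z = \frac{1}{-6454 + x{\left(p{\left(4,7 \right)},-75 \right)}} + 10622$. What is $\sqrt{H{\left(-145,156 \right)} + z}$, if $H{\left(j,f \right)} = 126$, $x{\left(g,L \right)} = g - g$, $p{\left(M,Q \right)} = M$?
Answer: $\frac{5 i \sqrt{51204570942}}{19362} \approx 58.435 i$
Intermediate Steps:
$x{\left(g,L \right)} = 0$
$z = - \frac{68554387}{19362}$ ($z = - \frac{\frac{1}{-6454 + 0} + 10622}{3} = - \frac{\frac{1}{-6454} + 10622}{3} = - \frac{- \frac{1}{6454} + 10622}{3} = \left(- \frac{1}{3}\right) \frac{68554387}{6454} = - \frac{68554387}{19362} \approx -3540.7$)
$\sqrt{H{\left(-145,156 \right)} + z} = \sqrt{126 - \frac{68554387}{19362}} = \sqrt{- \frac{66114775}{19362}} = \frac{5 i \sqrt{51204570942}}{19362}$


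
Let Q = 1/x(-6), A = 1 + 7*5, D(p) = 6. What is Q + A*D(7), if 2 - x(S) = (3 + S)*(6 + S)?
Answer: 433/2 ≈ 216.50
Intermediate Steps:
x(S) = 2 - (3 + S)*(6 + S)
A = 36 (A = 1 + 35 = 36)
Q = ½ (Q = 1/(-16 - 1*(-6)² - 9*(-6)) = 1/(-16 - 1*36 + 54) = 1/(-16 - 36 + 54) = 1/2 = ½ ≈ 0.50000)
Q + A*D(7) = ½ + 36*6 = ½ + 216 = 433/2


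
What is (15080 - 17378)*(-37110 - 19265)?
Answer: 129549750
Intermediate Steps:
(15080 - 17378)*(-37110 - 19265) = -2298*(-56375) = 129549750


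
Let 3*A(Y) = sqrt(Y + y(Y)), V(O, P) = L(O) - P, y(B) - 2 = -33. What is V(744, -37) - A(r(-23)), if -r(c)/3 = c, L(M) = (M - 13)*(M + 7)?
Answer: 549018 - sqrt(38)/3 ≈ 5.4902e+5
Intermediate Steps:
L(M) = (-13 + M)*(7 + M)
y(B) = -31 (y(B) = 2 - 33 = -31)
r(c) = -3*c
V(O, P) = -91 + O**2 - P - 6*O (V(O, P) = (-91 + O**2 - 6*O) - P = -91 + O**2 - P - 6*O)
A(Y) = sqrt(-31 + Y)/3 (A(Y) = sqrt(Y - 31)/3 = sqrt(-31 + Y)/3)
V(744, -37) - A(r(-23)) = (-91 + 744**2 - 1*(-37) - 6*744) - sqrt(-31 - 3*(-23))/3 = (-91 + 553536 + 37 - 4464) - sqrt(-31 + 69)/3 = 549018 - sqrt(38)/3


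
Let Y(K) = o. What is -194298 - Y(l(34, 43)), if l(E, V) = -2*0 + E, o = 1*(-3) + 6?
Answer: -194301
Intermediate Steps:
o = 3 (o = -3 + 6 = 3)
l(E, V) = E (l(E, V) = 0 + E = E)
Y(K) = 3
-194298 - Y(l(34, 43)) = -194298 - 1*3 = -194298 - 3 = -194301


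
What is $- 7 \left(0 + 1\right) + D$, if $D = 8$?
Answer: $1$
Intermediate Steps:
$- 7 \left(0 + 1\right) + D = - 7 \left(0 + 1\right) + 8 = \left(-7\right) 1 + 8 = -7 + 8 = 1$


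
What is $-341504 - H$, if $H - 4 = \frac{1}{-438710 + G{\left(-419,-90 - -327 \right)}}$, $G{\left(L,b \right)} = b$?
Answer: $- \frac{149742037283}{438473} \approx -3.4151 \cdot 10^{5}$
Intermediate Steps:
$H = \frac{1753891}{438473}$ ($H = 4 + \frac{1}{-438710 - -237} = 4 + \frac{1}{-438710 + \left(-90 + 327\right)} = 4 + \frac{1}{-438710 + 237} = 4 + \frac{1}{-438473} = 4 - \frac{1}{438473} = \frac{1753891}{438473} \approx 4.0$)
$-341504 - H = -341504 - \frac{1753891}{438473} = - \frac{149742037283}{438473}$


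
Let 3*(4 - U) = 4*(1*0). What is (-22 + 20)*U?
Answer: -8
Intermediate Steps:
U = 4 (U = 4 - 4*1*0/3 = 4 - 4*0/3 = 4 - 1/3*0 = 4 + 0 = 4)
(-22 + 20)*U = (-22 + 20)*4 = -2*4 = -8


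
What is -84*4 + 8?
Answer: -328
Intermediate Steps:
-84*4 + 8 = -12*28 + 8 = -336 + 8 = -328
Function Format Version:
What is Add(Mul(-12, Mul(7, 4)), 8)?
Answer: -328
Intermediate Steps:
Add(Mul(-12, Mul(7, 4)), 8) = Add(Mul(-12, 28), 8) = Add(-336, 8) = -328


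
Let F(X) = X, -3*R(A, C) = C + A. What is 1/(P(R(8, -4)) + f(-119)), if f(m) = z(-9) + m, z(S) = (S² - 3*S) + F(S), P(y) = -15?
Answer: -1/35 ≈ -0.028571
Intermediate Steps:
R(A, C) = -A/3 - C/3 (R(A, C) = -(C + A)/3 = -(A + C)/3 = -A/3 - C/3)
z(S) = S² - 2*S (z(S) = (S² - 3*S) + S = S² - 2*S)
f(m) = 99 + m (f(m) = -9*(-2 - 9) + m = -9*(-11) + m = 99 + m)
1/(P(R(8, -4)) + f(-119)) = 1/(-15 + (99 - 119)) = 1/(-15 - 20) = 1/(-35) = -1/35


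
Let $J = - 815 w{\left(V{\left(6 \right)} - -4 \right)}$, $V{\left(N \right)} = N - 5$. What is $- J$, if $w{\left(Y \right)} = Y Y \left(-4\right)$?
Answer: $-81500$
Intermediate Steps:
$V{\left(N \right)} = -5 + N$
$w{\left(Y \right)} = - 4 Y^{2}$ ($w{\left(Y \right)} = Y^{2} \left(-4\right) = - 4 Y^{2}$)
$J = 81500$ ($J = - 815 \left(- 4 \left(\left(-5 + 6\right) - -4\right)^{2}\right) = - 815 \left(- 4 \left(1 + 4\right)^{2}\right) = - 815 \left(- 4 \cdot 5^{2}\right) = - 815 \left(\left(-4\right) 25\right) = \left(-815\right) \left(-100\right) = 81500$)
$- J = \left(-1\right) 81500 = -81500$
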